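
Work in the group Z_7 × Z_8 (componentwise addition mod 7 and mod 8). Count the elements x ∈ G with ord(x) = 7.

An element (a,b) has order lcm(ord(a), ord(b)); count pairs with lcm equal to 7.
Enumerating gives 6 such elements.

6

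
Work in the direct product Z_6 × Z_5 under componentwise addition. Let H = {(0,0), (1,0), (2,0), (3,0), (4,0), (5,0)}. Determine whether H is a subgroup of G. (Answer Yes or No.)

Yes

|H| = 6 divides |G| = 30, consistent with Lagrange.
H contains the identity, every element's inverse is in H, and H is closed under +: it is a subgroup.
In fact H = ⟨(5,0)⟩.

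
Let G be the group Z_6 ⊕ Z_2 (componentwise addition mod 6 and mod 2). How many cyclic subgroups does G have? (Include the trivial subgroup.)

A cyclic subgroup of order d is generated by each of its φ(d) elements of order d, so the cyclic subgroups of order d number (#elements of order d)/φ(d).
Cyclic subgroups by order — order 1: 1; order 2: 3; order 3: 1; order 6: 3.
Total: 8.

8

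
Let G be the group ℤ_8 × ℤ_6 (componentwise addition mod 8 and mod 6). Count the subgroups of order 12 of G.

|G| = 48 and 12 | 48, so subgroups of order 12 are possible by Lagrange.
The subgroups of order 12 are: {(0,0), (0,1), (0,2), (0,3), (0,4), (0,5), (4,0), (4,1), (4,2), (4,3), (4,4), (4,5)}; {(0,0), (0,2), (0,4), (2,0), (2,2), (2,4), (4,0), (4,2), (4,4), (6,0), (6,2), (6,4)}; {(0,0), (0,2), (0,4), (2,1), (2,3), (2,5), (4,0), (4,2), (4,4), (6,1), (6,3), (6,5)}.
So G has 3 subgroups of order 12.

3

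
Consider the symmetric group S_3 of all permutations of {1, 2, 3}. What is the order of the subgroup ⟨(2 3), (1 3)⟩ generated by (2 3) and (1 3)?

6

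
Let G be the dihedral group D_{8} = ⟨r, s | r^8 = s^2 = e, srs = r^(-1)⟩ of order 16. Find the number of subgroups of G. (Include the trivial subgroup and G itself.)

|G| = 16, so by Lagrange every subgroup order divides 16. Divisors: 1, 2, 4, 8, 16.
Subgroups by order — order 1: 1; order 2: 9; order 4: 5; order 8: 3; order 16: 1.
Total: 1 + 9 + 5 + 3 + 1 = 19.

19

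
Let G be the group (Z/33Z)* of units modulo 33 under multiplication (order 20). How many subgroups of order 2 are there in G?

|G| = 20 and 2 | 20, so subgroups of order 2 are possible by Lagrange.
The subgroups of order 2 are: {1, 10}; {1, 23}; {1, 32}.
So G has 3 subgroups of order 2.

3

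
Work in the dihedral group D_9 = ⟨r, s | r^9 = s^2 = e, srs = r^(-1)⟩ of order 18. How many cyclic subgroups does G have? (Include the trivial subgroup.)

A cyclic subgroup of order d is generated by each of its φ(d) elements of order d, so the cyclic subgroups of order d number (#elements of order d)/φ(d).
Cyclic subgroups by order — order 1: 1; order 2: 9; order 3: 1; order 9: 1.
Total: 12.

12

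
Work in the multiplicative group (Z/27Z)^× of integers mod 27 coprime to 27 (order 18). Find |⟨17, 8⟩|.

6

|⟨17⟩| = 6 and |⟨8⟩| = 6, so |H| is a multiple of lcm(6, 6) = 6 and divides |G| = 18.
Closing under the operation: H = {1, 8, 10, 17, 19, 26}, so |H| = 6.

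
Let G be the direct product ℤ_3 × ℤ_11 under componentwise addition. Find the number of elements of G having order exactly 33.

An element (a,b) has order lcm(ord(a), ord(b)); count pairs with lcm equal to 33.
Enumerating gives 20 such elements.

20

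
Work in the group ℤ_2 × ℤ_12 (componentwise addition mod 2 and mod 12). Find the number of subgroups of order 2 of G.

3

|G| = 24 and 2 | 24, so subgroups of order 2 are possible by Lagrange.
The subgroups of order 2 are: {(0,0), (0,6)}; {(0,0), (1,0)}; {(0,0), (1,6)}.
So G has 3 subgroups of order 2.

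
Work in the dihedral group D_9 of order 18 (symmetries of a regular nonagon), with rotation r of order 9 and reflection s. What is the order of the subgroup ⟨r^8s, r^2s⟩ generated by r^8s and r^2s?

6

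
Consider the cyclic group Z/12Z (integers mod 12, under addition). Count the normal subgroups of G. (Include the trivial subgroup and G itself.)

6

G is abelian, so every subgroup is normal.
G has 6 subgroups in total, hence 6 normal subgroups.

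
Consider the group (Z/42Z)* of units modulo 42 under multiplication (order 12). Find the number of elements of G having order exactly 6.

6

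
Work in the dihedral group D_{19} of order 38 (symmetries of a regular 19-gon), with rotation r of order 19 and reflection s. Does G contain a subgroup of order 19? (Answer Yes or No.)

19 | 38. A subgroup of order 19 is {e, r, r^2, r^3, r^4, r^5, r^6, r^7, r^8, r^9, r^10, r^11, r^12, r^13, r^14, r^15, r^16, r^17, r^18}.

Yes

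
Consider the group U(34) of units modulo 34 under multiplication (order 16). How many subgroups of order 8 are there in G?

1

|G| = 16 and 8 | 16, so subgroups of order 8 are possible by Lagrange.
The subgroups of order 8 are: {1, 9, 13, 15, 19, 21, 25, 33}.
So G has 1 subgroup of order 8.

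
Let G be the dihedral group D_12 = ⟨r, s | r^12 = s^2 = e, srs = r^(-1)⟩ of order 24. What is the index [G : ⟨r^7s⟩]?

|⟨r^7s⟩| = 2 and |G| = 24.
By Lagrange, [G : H] = |G|/|H| = 24/2 = 12.

12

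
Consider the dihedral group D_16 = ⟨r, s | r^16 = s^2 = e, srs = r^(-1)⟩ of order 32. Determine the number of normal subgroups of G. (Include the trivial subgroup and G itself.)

8

G has 36 subgroups. Checking conjugation-invariance by order — order 1: 1/1 normal; order 2: 1/17 normal; order 4: 1/9 normal; order 8: 1/5 normal; order 16: 3/3 normal; order 32: 1/1 normal.
Total normal subgroups: 8.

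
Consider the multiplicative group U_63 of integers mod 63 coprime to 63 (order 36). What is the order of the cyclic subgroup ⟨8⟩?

2

Compute successive powers of 8 mod 63: 8, 1; 8^2 ≡ 1 (mod 63).
So |⟨8⟩| = 2.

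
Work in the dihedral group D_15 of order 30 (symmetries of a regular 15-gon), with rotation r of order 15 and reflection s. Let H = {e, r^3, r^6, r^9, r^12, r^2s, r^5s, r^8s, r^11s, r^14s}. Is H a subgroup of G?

Yes

|H| = 10 divides |G| = 30, consistent with Lagrange.
H contains the identity, every element's inverse is in H, and H is closed under ·: it is a subgroup.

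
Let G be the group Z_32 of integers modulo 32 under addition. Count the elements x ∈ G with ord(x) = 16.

In a cyclic group of order 32, the number of elements of order d (for d | 32) is φ(d).
φ(16) = 8.

8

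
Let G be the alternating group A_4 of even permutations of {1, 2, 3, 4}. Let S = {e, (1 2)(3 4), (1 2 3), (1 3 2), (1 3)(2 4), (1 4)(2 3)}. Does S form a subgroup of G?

No

Closure fails: (1 3 2) ∘ (1 2)(3 4) = (2 3 4) ∉ S. So S is not a subgroup.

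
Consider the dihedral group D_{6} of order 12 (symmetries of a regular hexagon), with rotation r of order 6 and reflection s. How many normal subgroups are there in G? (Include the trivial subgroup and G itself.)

7

G has 16 subgroups. Checking conjugation-invariance by order — order 1: 1/1 normal; order 2: 1/7 normal; order 3: 1/1 normal; order 4: 0/3 normal; order 6: 3/3 normal; order 12: 1/1 normal.
Total normal subgroups: 7.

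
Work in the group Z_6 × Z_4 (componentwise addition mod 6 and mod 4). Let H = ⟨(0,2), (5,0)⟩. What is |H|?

12

|⟨(0,2)⟩| = 2 and |⟨(5,0)⟩| = 6, so |H| is a multiple of lcm(2, 6) = 6 and divides |G| = 24.
Closing under the operation: H = {(0,0), (0,2), (1,0), (1,2), (2,0), (2,2), (3,0), (3,2), (4,0), (4,2), (5,0), (5,2)}, so |H| = 12.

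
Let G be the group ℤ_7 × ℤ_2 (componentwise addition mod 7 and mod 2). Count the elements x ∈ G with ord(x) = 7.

An element (a,b) has order lcm(ord(a), ord(b)); count pairs with lcm equal to 7.
Enumerating gives 6 such elements.

6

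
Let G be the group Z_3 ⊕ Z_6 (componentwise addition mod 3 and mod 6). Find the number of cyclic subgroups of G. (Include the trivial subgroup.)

10

Group the elements of G by the cyclic subgroup they generate; each cyclic subgroup of order d accounts for φ(d) elements.
Cyclic subgroups by order — order 1: 1; order 2: 1; order 3: 4; order 6: 4.
Total: 10.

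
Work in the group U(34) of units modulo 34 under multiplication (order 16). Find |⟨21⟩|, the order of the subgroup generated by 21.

Compute successive powers of 21 mod 34: 21, 33, 13, 1; 21^4 ≡ 1 (mod 34).
So |⟨21⟩| = 4.

4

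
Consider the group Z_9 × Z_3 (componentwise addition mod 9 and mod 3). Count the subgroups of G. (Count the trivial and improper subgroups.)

10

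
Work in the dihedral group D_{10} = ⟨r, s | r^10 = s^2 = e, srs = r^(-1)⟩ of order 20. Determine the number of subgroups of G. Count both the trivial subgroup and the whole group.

|G| = 20, so by Lagrange every subgroup order divides 20. Divisors: 1, 2, 4, 5, 10, 20.
Subgroups by order — order 1: 1; order 2: 11; order 4: 5; order 5: 1; order 10: 3; order 20: 1.
Total: 1 + 11 + 5 + 1 + 3 + 1 = 22.

22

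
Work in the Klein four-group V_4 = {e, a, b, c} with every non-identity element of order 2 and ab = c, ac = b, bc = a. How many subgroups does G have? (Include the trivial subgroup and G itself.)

5

|G| = 4, so by Lagrange every subgroup order divides 4. Divisors: 1, 2, 4.
Subgroups by order — order 1: 1; order 2: 3; order 4: 1.
Total: 1 + 3 + 1 = 5.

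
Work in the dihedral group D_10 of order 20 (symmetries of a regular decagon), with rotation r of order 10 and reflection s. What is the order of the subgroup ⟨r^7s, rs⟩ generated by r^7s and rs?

|⟨r^7s⟩| = 2 and |⟨rs⟩| = 2, so |H| is a multiple of lcm(2, 2) = 2 and divides |G| = 20.
Closing under the operation: H = {e, r^2, r^4, r^6, r^8, rs, r^3s, r^5s, r^7s, r^9s}, so |H| = 10.

10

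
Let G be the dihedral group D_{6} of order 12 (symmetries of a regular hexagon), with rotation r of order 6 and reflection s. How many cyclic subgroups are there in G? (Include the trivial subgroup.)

Each element a generates a cyclic subgroup ⟨a⟩; distinct elements may generate the same one (a cyclic group of order d has φ(d) generators).
Cyclic subgroups by order — order 1: 1; order 2: 7; order 3: 1; order 6: 1.
Total: 10.

10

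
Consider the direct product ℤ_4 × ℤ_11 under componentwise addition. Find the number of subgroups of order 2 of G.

1

|G| = 44 and 2 | 44, so subgroups of order 2 are possible by Lagrange.
The subgroups of order 2 are: {(0,0), (2,0)}.
So G has 1 subgroup of order 2.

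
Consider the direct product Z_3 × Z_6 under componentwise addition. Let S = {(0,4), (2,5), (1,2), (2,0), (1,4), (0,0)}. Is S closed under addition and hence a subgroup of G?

(1,2) ∈ S but its inverse (2,4) ∉ S, so S is not a subgroup.

No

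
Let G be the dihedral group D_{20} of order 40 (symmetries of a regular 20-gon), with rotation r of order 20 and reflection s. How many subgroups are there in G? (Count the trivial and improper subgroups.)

48

|G| = 40, so by Lagrange every subgroup order divides 40. Divisors: 1, 2, 4, 5, 8, 10, 20, 40.
Subgroups by order — order 1: 1; order 2: 21; order 4: 11; order 5: 1; order 8: 5; order 10: 5; order 20: 3; order 40: 1.
Total: 1 + 21 + 11 + 1 + 5 + 5 + 3 + 1 = 48.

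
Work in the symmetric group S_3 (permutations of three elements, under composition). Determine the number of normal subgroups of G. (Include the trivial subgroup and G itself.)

G has 6 subgroups. Checking conjugation-invariance by order — order 1: 1/1 normal; order 2: 0/3 normal; order 3: 1/1 normal; order 6: 1/1 normal.
Total normal subgroups: 3.

3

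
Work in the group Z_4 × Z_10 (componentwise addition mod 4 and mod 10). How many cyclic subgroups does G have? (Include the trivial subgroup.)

Group the elements of G by the cyclic subgroup they generate; each cyclic subgroup of order d accounts for φ(d) elements.
Cyclic subgroups by order — order 1: 1; order 2: 3; order 4: 2; order 5: 1; order 10: 3; order 20: 2.
Total: 12.

12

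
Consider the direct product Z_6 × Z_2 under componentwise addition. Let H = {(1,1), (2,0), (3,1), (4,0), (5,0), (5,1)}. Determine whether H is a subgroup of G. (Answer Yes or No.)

The identity (0,0) ∉ H, so H is not a subgroup.

No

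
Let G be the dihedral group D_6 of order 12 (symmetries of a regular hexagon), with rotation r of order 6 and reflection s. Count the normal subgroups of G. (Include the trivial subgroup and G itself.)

7

G has 16 subgroups. Checking conjugation-invariance by order — order 1: 1/1 normal; order 2: 1/7 normal; order 3: 1/1 normal; order 4: 0/3 normal; order 6: 3/3 normal; order 12: 1/1 normal.
Total normal subgroups: 7.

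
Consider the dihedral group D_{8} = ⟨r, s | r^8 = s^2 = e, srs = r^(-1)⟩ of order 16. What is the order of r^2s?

Computing powers of r^2s: the smallest k with (r^2s)^k = e is k = 2.

2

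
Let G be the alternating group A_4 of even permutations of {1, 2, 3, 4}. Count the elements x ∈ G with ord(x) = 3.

The elements of order 3 are: (2 3 4), (2 4 3), (1 2 3), (1 2 4), (1 3 2), (1 3 4), (1 4 2), (1 4 3).
That's 8.

8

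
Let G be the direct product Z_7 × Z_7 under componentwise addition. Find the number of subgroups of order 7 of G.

|G| = 49 and 7 | 49, so subgroups of order 7 are possible by Lagrange.
The subgroups of order 7 are: {(0,0), (0,1), (0,2), (0,3), (0,4), (0,5), (0,6)}; {(0,0), (1,0), (2,0), (3,0), (4,0), (5,0), (6,0)}; {(0,0), (1,1), (2,2), (3,3), (4,4), (5,5), (6,6)}; {(0,0), (1,2), (2,4), (3,6), (4,1), (5,3), (6,5)}; … (8 in all).
So G has 8 subgroups of order 7.

8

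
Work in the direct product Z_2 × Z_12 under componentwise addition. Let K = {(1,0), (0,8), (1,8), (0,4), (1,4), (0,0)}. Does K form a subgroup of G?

Yes

|K| = 6 divides |G| = 24, consistent with Lagrange.
K contains the identity, every element's inverse is in K, and K is closed under +: it is a subgroup.
In fact K = ⟨(1,8)⟩.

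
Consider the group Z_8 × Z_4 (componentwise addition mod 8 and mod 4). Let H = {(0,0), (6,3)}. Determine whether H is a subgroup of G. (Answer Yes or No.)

(6,3) ∈ H but its inverse (2,1) ∉ H, so H is not a subgroup.

No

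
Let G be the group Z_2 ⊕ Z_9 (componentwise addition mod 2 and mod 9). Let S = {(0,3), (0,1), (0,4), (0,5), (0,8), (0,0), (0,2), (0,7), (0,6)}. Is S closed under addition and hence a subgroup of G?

Yes

|S| = 9 divides |G| = 18, consistent with Lagrange.
S contains the identity, every element's inverse is in S, and S is closed under +: it is a subgroup.
In fact S = ⟨(0,1)⟩.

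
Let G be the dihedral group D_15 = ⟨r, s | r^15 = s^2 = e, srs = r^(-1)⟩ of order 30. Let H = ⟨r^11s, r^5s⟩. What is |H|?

|⟨r^11s⟩| = 2 and |⟨r^5s⟩| = 2, so |H| is a multiple of lcm(2, 2) = 2 and divides |G| = 30.
Closing under the operation: H = {e, r^3, r^6, r^9, r^12, r^2s, r^5s, r^8s, r^11s, r^14s}, so |H| = 10.

10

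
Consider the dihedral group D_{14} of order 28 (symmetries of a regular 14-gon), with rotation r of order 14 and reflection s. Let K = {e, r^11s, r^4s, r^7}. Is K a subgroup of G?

Yes

|K| = 4 divides |G| = 28, consistent with Lagrange.
K contains the identity, every element's inverse is in K, and K is closed under ·: it is a subgroup.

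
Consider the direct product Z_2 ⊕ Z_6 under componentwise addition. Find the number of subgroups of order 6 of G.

|G| = 12 and 6 | 12, so subgroups of order 6 are possible by Lagrange.
The subgroups of order 6 are: {(0,0), (0,1), (0,2), (0,3), (0,4), (0,5)}; {(0,0), (0,2), (0,4), (1,0), (1,2), (1,4)}; {(0,0), (0,2), (0,4), (1,1), (1,3), (1,5)}.
So G has 3 subgroups of order 6.

3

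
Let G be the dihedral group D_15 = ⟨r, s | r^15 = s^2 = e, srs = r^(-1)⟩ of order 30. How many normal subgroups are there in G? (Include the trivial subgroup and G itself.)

G has 28 subgroups. Checking conjugation-invariance by order — order 1: 1/1 normal; order 2: 0/15 normal; order 3: 1/1 normal; order 5: 1/1 normal; order 6: 0/5 normal; order 10: 0/3 normal; order 15: 1/1 normal; order 30: 1/1 normal.
Total normal subgroups: 5.

5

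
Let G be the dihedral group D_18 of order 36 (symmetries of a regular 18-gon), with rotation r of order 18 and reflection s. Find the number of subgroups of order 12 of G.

|G| = 36 and 12 | 36, so subgroups of order 12 are possible by Lagrange.
The subgroups of order 12 are: {e, r^3, r^6, r^9, r^12, r^15, rs, r^4s, r^7s, r^10s, r^13s, r^16s}; {e, r^3, r^6, r^9, r^12, r^15, r^2s, r^5s, r^8s, r^11s, r^14s, r^17s}; {e, r^3, r^6, r^9, r^12, r^15, s, r^3s, r^6s, r^9s, r^12s, r^15s}.
So G has 3 subgroups of order 12.

3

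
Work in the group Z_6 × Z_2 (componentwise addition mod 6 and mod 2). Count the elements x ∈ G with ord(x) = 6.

An element (a,b) has order lcm(ord(a), ord(b)); count pairs with lcm equal to 6.
Enumerating gives 6 such elements.

6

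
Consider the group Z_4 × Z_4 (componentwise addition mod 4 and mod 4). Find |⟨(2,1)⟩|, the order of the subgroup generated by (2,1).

4

The order of (2,1) in Z_4 × Z_4 is lcm(ord(2) in Z_4, ord(1) in Z_4).
ord(2) = 2 and ord(1) = 4, so |⟨(2,1)⟩| = lcm(2, 4) = 4.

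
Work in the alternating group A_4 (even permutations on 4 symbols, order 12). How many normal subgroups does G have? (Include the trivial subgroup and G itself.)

G has 10 subgroups. Checking conjugation-invariance by order — order 1: 1/1 normal; order 2: 0/3 normal; order 3: 0/4 normal; order 4: 1/1 normal; order 12: 1/1 normal.
Total normal subgroups: 3.

3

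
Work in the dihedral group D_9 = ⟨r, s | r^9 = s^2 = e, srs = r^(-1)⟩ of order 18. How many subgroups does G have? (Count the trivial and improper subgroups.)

16

|G| = 18, so by Lagrange every subgroup order divides 18. Divisors: 1, 2, 3, 6, 9, 18.
Subgroups by order — order 1: 1; order 2: 9; order 3: 1; order 6: 3; order 9: 1; order 18: 1.
Total: 1 + 9 + 1 + 3 + 1 + 1 = 16.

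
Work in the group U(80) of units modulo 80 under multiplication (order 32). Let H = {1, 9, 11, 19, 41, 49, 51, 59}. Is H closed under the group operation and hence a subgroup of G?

|H| = 8 divides |G| = 32, consistent with Lagrange.
H contains the identity, every element's inverse is in H, and H is closed under ·: it is a subgroup.

Yes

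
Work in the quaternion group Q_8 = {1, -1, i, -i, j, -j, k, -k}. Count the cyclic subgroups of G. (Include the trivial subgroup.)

Each element a generates a cyclic subgroup ⟨a⟩; distinct elements may generate the same one (a cyclic group of order d has φ(d) generators).
Cyclic subgroups by order — order 1: 1; order 2: 1; order 4: 3.
Total: 5.

5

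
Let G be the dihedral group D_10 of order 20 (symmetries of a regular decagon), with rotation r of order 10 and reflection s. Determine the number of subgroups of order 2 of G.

|G| = 20 and 2 | 20, so subgroups of order 2 are possible by Lagrange.
The subgroups of order 2 are: {e, r^2s}; {e, r^3s}; {e, r^4s}; {e, r^5}; … (11 in all).
So G has 11 subgroups of order 2.

11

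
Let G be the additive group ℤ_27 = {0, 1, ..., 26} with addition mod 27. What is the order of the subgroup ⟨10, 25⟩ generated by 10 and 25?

|⟨10⟩| = 27 and |⟨25⟩| = 27, so |H| is a multiple of lcm(27, 27) = 27 and divides |G| = 27.
Closing {10, 25} under the group operation gives all of G, so |H| = 27.

27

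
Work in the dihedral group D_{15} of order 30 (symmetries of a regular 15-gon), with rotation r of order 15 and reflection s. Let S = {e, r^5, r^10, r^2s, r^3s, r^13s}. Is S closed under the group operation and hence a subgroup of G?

Closure fails: r^10 · r^2s = r^12s ∉ S. So S is not a subgroup.

No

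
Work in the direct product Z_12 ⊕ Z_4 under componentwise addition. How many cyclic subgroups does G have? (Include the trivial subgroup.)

20

Group the elements of G by the cyclic subgroup they generate; each cyclic subgroup of order d accounts for φ(d) elements.
Cyclic subgroups by order — order 1: 1; order 2: 3; order 3: 1; order 4: 6; order 6: 3; order 12: 6.
Total: 20.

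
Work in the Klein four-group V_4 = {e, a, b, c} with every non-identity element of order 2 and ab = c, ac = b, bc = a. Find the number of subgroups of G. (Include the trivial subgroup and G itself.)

|G| = 4, so by Lagrange every subgroup order divides 4. Divisors: 1, 2, 4.
Subgroups by order — order 1: 1; order 2: 3; order 4: 1.
Total: 1 + 3 + 1 = 5.

5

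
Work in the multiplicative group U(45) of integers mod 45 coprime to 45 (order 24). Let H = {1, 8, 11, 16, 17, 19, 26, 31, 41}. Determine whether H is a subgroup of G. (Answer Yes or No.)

|H| = 9 does not divide |G| = 24, so by Lagrange H is not a subgroup.

No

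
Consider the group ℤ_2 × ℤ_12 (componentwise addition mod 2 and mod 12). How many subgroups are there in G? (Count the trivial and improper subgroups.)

16

|G| = 24, so by Lagrange every subgroup order divides 24. Divisors: 1, 2, 3, 4, 6, 8, 12, 24.
Subgroups by order — order 1: 1; order 2: 3; order 3: 1; order 4: 3; order 6: 3; order 8: 1; order 12: 3; order 24: 1.
Total: 1 + 3 + 1 + 3 + 3 + 1 + 3 + 1 = 16.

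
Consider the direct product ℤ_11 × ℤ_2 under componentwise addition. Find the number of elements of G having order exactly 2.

An element (a,b) has order lcm(ord(a), ord(b)); count pairs with lcm equal to 2.
Enumerating gives 1 such elements.

1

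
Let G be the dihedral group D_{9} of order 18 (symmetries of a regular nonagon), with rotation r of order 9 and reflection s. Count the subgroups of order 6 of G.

3

|G| = 18 and 6 | 18, so subgroups of order 6 are possible by Lagrange.
The subgroups of order 6 are: {e, r^3, r^6, r^2s, r^5s, r^8s}; {e, r^3, r^6, s, r^3s, r^6s}; {e, r^3, r^6, rs, r^4s, r^7s}.
So G has 3 subgroups of order 6.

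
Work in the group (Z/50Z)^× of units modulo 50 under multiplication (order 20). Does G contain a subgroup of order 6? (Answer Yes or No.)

6 does not divide |G| = 20, so by Lagrange no subgroup of order 6 exists.

No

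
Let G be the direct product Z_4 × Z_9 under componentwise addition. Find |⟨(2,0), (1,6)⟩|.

12

|⟨(2,0)⟩| = 2 and |⟨(1,6)⟩| = 12, so |H| is a multiple of lcm(2, 12) = 12 and divides |G| = 36.
Closing under the operation: H = {(0,0), (0,3), (0,6), (1,0), (1,3), (1,6), (2,0), (2,3), (2,6), (3,0), (3,3), (3,6)}, so |H| = 12.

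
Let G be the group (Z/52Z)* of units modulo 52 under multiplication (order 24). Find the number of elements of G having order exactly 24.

No element of G has order 24 (even though 24 | 24).

0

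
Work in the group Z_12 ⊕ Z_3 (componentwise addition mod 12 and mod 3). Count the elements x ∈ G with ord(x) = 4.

2

An element (a,b) has order lcm(ord(a), ord(b)); count pairs with lcm equal to 4.
Enumerating gives 2 such elements.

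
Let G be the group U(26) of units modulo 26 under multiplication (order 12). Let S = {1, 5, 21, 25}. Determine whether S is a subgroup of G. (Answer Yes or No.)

Yes

|S| = 4 divides |G| = 12, consistent with Lagrange.
S contains the identity, every element's inverse is in S, and S is closed under ·: it is a subgroup.
In fact S = ⟨21⟩.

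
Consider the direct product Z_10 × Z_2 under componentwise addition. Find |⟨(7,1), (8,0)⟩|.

|⟨(7,1)⟩| = 10 and |⟨(8,0)⟩| = 5, so |H| is a multiple of lcm(10, 5) = 10 and divides |G| = 20.
Closing under the operation: H = {(0,0), (1,1), (2,0), (3,1), (4,0), (5,1), (6,0), (7,1), (8,0), (9,1)}, so |H| = 10.

10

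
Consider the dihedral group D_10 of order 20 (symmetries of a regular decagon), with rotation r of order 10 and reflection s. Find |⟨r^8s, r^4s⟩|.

10

|⟨r^8s⟩| = 2 and |⟨r^4s⟩| = 2, so |H| is a multiple of lcm(2, 2) = 2 and divides |G| = 20.
Closing under the operation: H = {e, r^2, r^4, r^6, r^8, s, r^2s, r^4s, r^6s, r^8s}, so |H| = 10.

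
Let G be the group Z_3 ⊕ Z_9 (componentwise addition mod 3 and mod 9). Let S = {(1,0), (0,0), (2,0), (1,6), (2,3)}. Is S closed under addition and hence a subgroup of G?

|S| = 5 does not divide |G| = 27, so by Lagrange S is not a subgroup.

No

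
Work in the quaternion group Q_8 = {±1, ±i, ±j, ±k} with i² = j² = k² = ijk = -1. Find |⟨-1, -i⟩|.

|⟨-1⟩| = 2 and |⟨-i⟩| = 4, so |H| is a multiple of lcm(2, 4) = 4 and divides |G| = 8.
Closing under the operation: H = {1, -1, i, -i}, so |H| = 4.

4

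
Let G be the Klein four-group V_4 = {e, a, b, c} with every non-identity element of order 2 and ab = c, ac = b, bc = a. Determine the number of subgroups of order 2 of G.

|G| = 4 and 2 | 4, so subgroups of order 2 are possible by Lagrange.
The subgroups of order 2 are: {e, a}; {e, b}; {e, c}.
So G has 3 subgroups of order 2.

3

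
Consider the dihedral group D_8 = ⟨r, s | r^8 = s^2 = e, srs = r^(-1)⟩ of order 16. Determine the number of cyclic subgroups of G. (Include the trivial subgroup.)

12

A cyclic subgroup of order d is generated by each of its φ(d) elements of order d, so the cyclic subgroups of order d number (#elements of order d)/φ(d).
Cyclic subgroups by order — order 1: 1; order 2: 9; order 4: 1; order 8: 1.
Total: 12.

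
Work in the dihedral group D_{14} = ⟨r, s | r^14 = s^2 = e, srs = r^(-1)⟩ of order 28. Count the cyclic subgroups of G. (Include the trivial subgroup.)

18

Each element a generates a cyclic subgroup ⟨a⟩; distinct elements may generate the same one (a cyclic group of order d has φ(d) generators).
Cyclic subgroups by order — order 1: 1; order 2: 15; order 7: 1; order 14: 1.
Total: 18.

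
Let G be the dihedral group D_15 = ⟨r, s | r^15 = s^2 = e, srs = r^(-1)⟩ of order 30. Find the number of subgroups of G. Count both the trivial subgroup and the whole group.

|G| = 30, so by Lagrange every subgroup order divides 30. Divisors: 1, 2, 3, 5, 6, 10, 15, 30.
Subgroups by order — order 1: 1; order 2: 15; order 3: 1; order 5: 1; order 6: 5; order 10: 3; order 15: 1; order 30: 1.
Total: 1 + 15 + 1 + 1 + 5 + 3 + 1 + 1 = 28.

28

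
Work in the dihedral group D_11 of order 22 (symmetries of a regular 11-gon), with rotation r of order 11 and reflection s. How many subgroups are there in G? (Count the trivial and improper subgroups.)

14

|G| = 22, so by Lagrange every subgroup order divides 22. Divisors: 1, 2, 11, 22.
Subgroups by order — order 1: 1; order 2: 11; order 11: 1; order 22: 1.
Total: 1 + 11 + 1 + 1 = 14.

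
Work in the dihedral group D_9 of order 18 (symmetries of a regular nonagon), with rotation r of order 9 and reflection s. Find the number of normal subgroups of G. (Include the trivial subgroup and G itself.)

4

G has 16 subgroups. Checking conjugation-invariance by order — order 1: 1/1 normal; order 2: 0/9 normal; order 3: 1/1 normal; order 6: 0/3 normal; order 9: 1/1 normal; order 18: 1/1 normal.
Total normal subgroups: 4.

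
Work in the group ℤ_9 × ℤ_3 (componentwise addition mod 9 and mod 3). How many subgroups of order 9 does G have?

|G| = 27 and 9 | 27, so subgroups of order 9 are possible by Lagrange.
The subgroups of order 9 are: {(0,0), (0,1), (0,2), (3,0), (3,1), (3,2), (6,0), (6,1), (6,2)}; {(0,0), (1,0), (2,0), (3,0), (4,0), (5,0), (6,0), (7,0), (8,0)}; {(0,0), (1,1), (2,2), (3,0), (4,1), (5,2), (6,0), (7,1), (8,2)}; {(0,0), (1,2), (2,1), (3,0), (4,2), (5,1), (6,0), (7,2), (8,1)}.
So G has 4 subgroups of order 9.

4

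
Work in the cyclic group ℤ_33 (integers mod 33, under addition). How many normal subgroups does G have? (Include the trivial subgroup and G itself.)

4

G is abelian, so every subgroup is normal.
G has 4 subgroups in total, hence 4 normal subgroups.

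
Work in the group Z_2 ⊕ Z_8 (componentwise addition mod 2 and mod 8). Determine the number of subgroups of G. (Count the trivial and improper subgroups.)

|G| = 16, so by Lagrange every subgroup order divides 16. Divisors: 1, 2, 4, 8, 16.
Subgroups by order — order 1: 1; order 2: 3; order 4: 3; order 8: 3; order 16: 1.
Total: 1 + 3 + 3 + 3 + 1 = 11.

11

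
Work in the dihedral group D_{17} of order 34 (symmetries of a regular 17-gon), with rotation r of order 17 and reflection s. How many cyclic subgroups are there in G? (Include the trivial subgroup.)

19

A cyclic subgroup of order d is generated by each of its φ(d) elements of order d, so the cyclic subgroups of order d number (#elements of order d)/φ(d).
Cyclic subgroups by order — order 1: 1; order 2: 17; order 17: 1.
Total: 19.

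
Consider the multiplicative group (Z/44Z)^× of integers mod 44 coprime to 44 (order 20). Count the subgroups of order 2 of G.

|G| = 20 and 2 | 20, so subgroups of order 2 are possible by Lagrange.
The subgroups of order 2 are: {1, 21}; {1, 23}; {1, 43}.
So G has 3 subgroups of order 2.

3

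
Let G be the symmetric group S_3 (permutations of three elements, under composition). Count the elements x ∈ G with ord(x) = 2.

The elements of order 2 are: (2 3), (1 2), (1 3).
That's 3.

3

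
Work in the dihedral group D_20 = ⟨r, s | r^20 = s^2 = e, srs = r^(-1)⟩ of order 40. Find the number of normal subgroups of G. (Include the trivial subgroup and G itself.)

G has 48 subgroups. Checking conjugation-invariance by order — order 1: 1/1 normal; order 2: 1/21 normal; order 4: 1/11 normal; order 5: 1/1 normal; order 8: 0/5 normal; order 10: 1/5 normal; order 20: 3/3 normal; order 40: 1/1 normal.
Total normal subgroups: 9.

9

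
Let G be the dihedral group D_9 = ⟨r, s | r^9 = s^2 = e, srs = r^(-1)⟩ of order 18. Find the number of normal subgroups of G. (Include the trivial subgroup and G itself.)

4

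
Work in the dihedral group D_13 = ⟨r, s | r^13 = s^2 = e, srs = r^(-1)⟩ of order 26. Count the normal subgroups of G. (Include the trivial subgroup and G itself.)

3

G has 16 subgroups. Checking conjugation-invariance by order — order 1: 1/1 normal; order 2: 0/13 normal; order 13: 1/1 normal; order 26: 1/1 normal.
Total normal subgroups: 3.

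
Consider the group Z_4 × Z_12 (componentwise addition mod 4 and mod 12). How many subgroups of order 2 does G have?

3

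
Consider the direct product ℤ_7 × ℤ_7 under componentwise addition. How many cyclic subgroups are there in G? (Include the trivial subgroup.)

Group the elements of G by the cyclic subgroup they generate; each cyclic subgroup of order d accounts for φ(d) elements.
Cyclic subgroups by order — order 1: 1; order 7: 8.
Total: 9.

9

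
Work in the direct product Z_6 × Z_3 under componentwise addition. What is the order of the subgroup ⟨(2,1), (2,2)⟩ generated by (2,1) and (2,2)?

|⟨(2,1)⟩| = 3 and |⟨(2,2)⟩| = 3, so |H| is a multiple of lcm(3, 3) = 3 and divides |G| = 18.
Closing under the operation: H = {(0,0), (0,1), (0,2), (2,0), (2,1), (2,2), (4,0), (4,1), (4,2)}, so |H| = 9.

9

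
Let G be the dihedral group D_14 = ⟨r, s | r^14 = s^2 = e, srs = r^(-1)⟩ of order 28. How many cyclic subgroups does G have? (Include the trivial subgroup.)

18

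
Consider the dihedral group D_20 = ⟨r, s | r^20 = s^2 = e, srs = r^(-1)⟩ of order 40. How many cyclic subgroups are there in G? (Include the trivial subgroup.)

26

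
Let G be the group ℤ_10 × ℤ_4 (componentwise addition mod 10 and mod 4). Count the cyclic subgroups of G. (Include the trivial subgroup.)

A cyclic subgroup of order d is generated by each of its φ(d) elements of order d, so the cyclic subgroups of order d number (#elements of order d)/φ(d).
Cyclic subgroups by order — order 1: 1; order 2: 3; order 4: 2; order 5: 1; order 10: 3; order 20: 2.
Total: 12.

12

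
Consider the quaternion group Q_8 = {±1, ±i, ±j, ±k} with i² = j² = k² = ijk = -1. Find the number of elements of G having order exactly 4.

6

The elements of order 4 are: i, -i, j, -j, k, -k.
That's 6.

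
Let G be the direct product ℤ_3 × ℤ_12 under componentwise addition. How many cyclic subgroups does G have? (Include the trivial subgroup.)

Each element a generates a cyclic subgroup ⟨a⟩; distinct elements may generate the same one (a cyclic group of order d has φ(d) generators).
Cyclic subgroups by order — order 1: 1; order 2: 1; order 3: 4; order 4: 1; order 6: 4; order 12: 4.
Total: 15.

15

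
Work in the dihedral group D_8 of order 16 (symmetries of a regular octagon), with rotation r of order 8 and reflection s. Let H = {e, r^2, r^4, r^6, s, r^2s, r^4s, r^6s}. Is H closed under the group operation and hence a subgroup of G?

Yes

|H| = 8 divides |G| = 16, consistent with Lagrange.
H contains the identity, every element's inverse is in H, and H is closed under ·: it is a subgroup.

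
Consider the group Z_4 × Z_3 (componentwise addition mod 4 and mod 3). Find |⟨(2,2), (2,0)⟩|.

6

|⟨(2,2)⟩| = 6 and |⟨(2,0)⟩| = 2, so |H| is a multiple of lcm(6, 2) = 6 and divides |G| = 12.
Closing under the operation: H = {(0,0), (0,1), (0,2), (2,0), (2,1), (2,2)}, so |H| = 6.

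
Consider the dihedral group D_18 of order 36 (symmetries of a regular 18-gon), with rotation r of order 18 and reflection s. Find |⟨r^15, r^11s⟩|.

12

|⟨r^15⟩| = 6 and |⟨r^11s⟩| = 2, so |H| is a multiple of lcm(6, 2) = 6 and divides |G| = 36.
Closing under the operation: H = {e, r^3, r^6, r^9, r^12, r^15, r^2s, r^5s, r^8s, r^11s, r^14s, r^17s}, so |H| = 12.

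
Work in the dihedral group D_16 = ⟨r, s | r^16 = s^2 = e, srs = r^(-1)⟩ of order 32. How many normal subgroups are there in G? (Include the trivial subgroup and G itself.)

8

G has 36 subgroups. Checking conjugation-invariance by order — order 1: 1/1 normal; order 2: 1/17 normal; order 4: 1/9 normal; order 8: 1/5 normal; order 16: 3/3 normal; order 32: 1/1 normal.
Total normal subgroups: 8.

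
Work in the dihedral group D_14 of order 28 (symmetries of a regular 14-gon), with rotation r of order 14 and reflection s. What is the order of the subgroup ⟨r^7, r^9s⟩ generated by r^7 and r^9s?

|⟨r^7⟩| = 2 and |⟨r^9s⟩| = 2, so |H| is a multiple of lcm(2, 2) = 2 and divides |G| = 28.
Closing under the operation: H = {e, r^7, r^2s, r^9s}, so |H| = 4.

4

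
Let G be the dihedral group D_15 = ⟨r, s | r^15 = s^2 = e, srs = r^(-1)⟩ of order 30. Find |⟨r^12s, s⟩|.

|⟨r^12s⟩| = 2 and |⟨s⟩| = 2, so |H| is a multiple of lcm(2, 2) = 2 and divides |G| = 30.
Closing under the operation: H = {e, r^3, r^6, r^9, r^12, s, r^3s, r^6s, r^9s, r^12s}, so |H| = 10.

10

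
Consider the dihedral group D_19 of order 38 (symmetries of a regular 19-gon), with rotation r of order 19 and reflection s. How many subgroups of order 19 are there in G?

1

|G| = 38 and 19 | 38, so subgroups of order 19 are possible by Lagrange.
The subgroups of order 19 are: {e, r, r^2, r^3, r^4, r^5, r^6, r^7, r^8, r^9, r^10, r^11, r^12, r^13, r^14, r^15, r^16, r^17, r^18}.
So G has 1 subgroup of order 19.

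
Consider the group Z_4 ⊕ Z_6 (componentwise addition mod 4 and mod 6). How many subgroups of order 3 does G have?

|G| = 24 and 3 | 24, so subgroups of order 3 are possible by Lagrange.
The subgroups of order 3 are: {(0,0), (0,2), (0,4)}.
So G has 1 subgroup of order 3.

1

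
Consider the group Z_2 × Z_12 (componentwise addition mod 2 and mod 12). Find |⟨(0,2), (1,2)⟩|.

|⟨(0,2)⟩| = 6 and |⟨(1,2)⟩| = 6, so |H| is a multiple of lcm(6, 6) = 6 and divides |G| = 24.
Closing under the operation: H = {(0,0), (0,2), (0,4), (0,6), (0,8), (0,10), (1,0), (1,2), (1,4), (1,6), (1,8), (1,10)}, so |H| = 12.

12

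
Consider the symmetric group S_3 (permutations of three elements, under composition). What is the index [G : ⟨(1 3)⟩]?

|⟨(1 3)⟩| = 2 and |G| = 6.
By Lagrange, [G : H] = |G|/|H| = 6/2 = 3.

3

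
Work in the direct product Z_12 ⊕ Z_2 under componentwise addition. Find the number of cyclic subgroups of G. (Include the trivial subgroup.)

12

A cyclic subgroup of order d is generated by each of its φ(d) elements of order d, so the cyclic subgroups of order d number (#elements of order d)/φ(d).
Cyclic subgroups by order — order 1: 1; order 2: 3; order 3: 1; order 4: 2; order 6: 3; order 12: 2.
Total: 12.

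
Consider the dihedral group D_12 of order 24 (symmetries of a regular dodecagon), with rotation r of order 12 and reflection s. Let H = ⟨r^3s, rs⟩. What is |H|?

|⟨r^3s⟩| = 2 and |⟨rs⟩| = 2, so |H| is a multiple of lcm(2, 2) = 2 and divides |G| = 24.
Closing under the operation: H = {e, r^2, r^4, r^6, r^8, r^10, rs, r^3s, r^5s, r^7s, r^9s, r^11s}, so |H| = 12.

12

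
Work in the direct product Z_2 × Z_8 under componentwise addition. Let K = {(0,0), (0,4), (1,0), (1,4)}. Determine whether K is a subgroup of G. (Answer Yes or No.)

|K| = 4 divides |G| = 16, consistent with Lagrange.
K contains the identity, every element's inverse is in K, and K is closed under +: it is a subgroup.

Yes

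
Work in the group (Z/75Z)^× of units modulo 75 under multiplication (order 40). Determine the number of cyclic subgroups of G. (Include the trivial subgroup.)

12

A cyclic subgroup of order d is generated by each of its φ(d) elements of order d, so the cyclic subgroups of order d number (#elements of order d)/φ(d).
Cyclic subgroups by order — order 1: 1; order 2: 3; order 4: 2; order 5: 1; order 10: 3; order 20: 2.
Total: 12.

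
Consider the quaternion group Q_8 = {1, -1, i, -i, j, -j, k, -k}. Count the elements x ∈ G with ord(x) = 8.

0

No element of G has order 8 (even though 8 | 8).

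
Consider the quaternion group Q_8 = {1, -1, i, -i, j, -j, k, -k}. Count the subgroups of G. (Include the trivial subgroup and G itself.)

|G| = 8, so by Lagrange every subgroup order divides 8. Divisors: 1, 2, 4, 8.
Subgroups by order — order 1: 1; order 2: 1; order 4: 3; order 8: 1.
Total: 1 + 1 + 3 + 1 = 6.

6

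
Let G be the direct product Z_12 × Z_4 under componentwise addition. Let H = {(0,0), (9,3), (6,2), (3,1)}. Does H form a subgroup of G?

Yes

|H| = 4 divides |G| = 48, consistent with Lagrange.
H contains the identity, every element's inverse is in H, and H is closed under +: it is a subgroup.
In fact H = ⟨(3,1)⟩.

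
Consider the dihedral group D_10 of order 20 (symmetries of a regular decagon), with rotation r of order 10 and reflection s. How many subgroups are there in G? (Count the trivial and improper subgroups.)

22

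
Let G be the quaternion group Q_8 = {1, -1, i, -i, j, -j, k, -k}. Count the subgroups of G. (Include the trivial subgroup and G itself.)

|G| = 8, so by Lagrange every subgroup order divides 8. Divisors: 1, 2, 4, 8.
Subgroups by order — order 1: 1; order 2: 1; order 4: 3; order 8: 1.
Total: 1 + 1 + 3 + 1 = 6.

6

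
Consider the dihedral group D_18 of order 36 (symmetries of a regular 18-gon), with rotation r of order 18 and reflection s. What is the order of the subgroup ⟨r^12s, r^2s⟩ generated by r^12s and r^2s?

18

|⟨r^12s⟩| = 2 and |⟨r^2s⟩| = 2, so |H| is a multiple of lcm(2, 2) = 2 and divides |G| = 36.
Closing under the operation: H = {e, r^2, r^4, r^6, r^8, r^10, r^12, r^14, r^16, s, r^2s, r^4s, r^6s, r^8s, r^10s, r^12s, r^14s, r^16s}, so |H| = 18.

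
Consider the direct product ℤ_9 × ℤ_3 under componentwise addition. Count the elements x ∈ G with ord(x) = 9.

An element (a,b) has order lcm(ord(a), ord(b)); count pairs with lcm equal to 9.
Enumerating gives 18 such elements.

18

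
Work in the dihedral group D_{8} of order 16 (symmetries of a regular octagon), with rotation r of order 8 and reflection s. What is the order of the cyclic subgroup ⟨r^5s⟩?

2

Computing powers of r^5s: the smallest k with (r^5s)^k = e is k = 2.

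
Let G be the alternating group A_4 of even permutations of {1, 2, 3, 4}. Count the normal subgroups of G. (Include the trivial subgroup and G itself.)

G has 10 subgroups. Checking conjugation-invariance by order — order 1: 1/1 normal; order 2: 0/3 normal; order 3: 0/4 normal; order 4: 1/1 normal; order 12: 1/1 normal.
Total normal subgroups: 3.

3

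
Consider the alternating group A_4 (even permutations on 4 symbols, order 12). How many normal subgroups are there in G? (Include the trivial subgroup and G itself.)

G has 10 subgroups. Checking conjugation-invariance by order — order 1: 1/1 normal; order 2: 0/3 normal; order 3: 0/4 normal; order 4: 1/1 normal; order 12: 1/1 normal.
Total normal subgroups: 3.

3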